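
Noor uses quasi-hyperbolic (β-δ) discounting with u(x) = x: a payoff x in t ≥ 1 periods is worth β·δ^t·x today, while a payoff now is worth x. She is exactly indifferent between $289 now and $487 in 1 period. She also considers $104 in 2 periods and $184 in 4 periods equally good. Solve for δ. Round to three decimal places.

δ ≈ 0.752

From the later pair, β·δ^2·104 = β·δ^4·184; dividing through, δ^2 = 104/184 = 0.56522, so δ = 0.75181.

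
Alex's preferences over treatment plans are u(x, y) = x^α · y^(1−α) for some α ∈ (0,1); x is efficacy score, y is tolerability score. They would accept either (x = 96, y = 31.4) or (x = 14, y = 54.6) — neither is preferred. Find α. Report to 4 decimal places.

The Cobb–Douglas utilities coincide, so 96^α·31.4^(1−α) = 14^α·54.6^(1−α).
Rearrange to (96/14)^α = (54.6/31.4)^(1−α) and take logs: α·1.9252909 = (1−α)·0.5532260.
Thus α·(2.4785169) = 0.5532260, so α = 0.5532260/2.4785169 ≈ 0.2232.

α ≈ 0.2232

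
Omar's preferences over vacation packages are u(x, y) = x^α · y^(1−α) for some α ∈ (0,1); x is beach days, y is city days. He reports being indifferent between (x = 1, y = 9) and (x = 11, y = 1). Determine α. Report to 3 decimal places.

The Cobb–Douglas utilities coincide, so 1^α·9^(1−α) = 11^α·1^(1−α).
(1/11)^α = (1/9)^(1−α); take logs: α·ln(1/11) = (1−α)·ln(1/9), i.e. α·-2.397895 = (1−α)·-2.197225.
Thus α·(-4.595120) = -2.197225, so α = -2.197225/-4.595120 ≈ 0.478.

α ≈ 0.478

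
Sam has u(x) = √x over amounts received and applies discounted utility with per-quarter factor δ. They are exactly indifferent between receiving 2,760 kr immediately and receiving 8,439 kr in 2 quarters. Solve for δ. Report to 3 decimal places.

δ ≈ 0.756

Indifference means u(2760) = δ^2 · u(8439), so δ^2 = u(2760)/u(8439).
Since u(x) = √x, δ^2 = √(2760/8439) = 0.57189.
Hence δ = (0.57189)^(1/2) = 0.75623.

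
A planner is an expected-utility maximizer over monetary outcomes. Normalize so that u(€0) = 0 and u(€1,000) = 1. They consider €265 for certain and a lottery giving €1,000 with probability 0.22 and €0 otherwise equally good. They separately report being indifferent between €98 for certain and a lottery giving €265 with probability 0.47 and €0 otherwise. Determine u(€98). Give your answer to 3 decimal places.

First, u(€265) = 0.22·u(€1,000) + 0.78·u(€0) = 0.22.
Then u(€98) = 0.47·u(€265) + 0.53·u(€0) = 0.47·0.22 + 0.53·0.00 = 0.1034.

0.103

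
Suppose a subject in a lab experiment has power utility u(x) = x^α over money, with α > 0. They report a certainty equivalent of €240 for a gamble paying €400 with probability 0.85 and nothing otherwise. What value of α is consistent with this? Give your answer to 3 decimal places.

Since u(0) = 0, the lottery's EU is 0.85·400^α.
Setting u(240) equal to that: 240^α = 0.85·400^α ⇒ (240/400)^α = 0.85.
Taking logs: α·ln(240/400) = ln(0.85), so α = -0.162519 / -0.510826 ≈ 0.318.

α ≈ 0.318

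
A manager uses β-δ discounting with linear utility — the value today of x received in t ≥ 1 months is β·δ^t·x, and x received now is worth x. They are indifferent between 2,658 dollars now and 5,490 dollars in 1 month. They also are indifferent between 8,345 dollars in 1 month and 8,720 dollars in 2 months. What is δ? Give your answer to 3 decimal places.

From the later pair, β·δ^1·8345 = β·δ^2·8720; dividing through, δ = 8345/8720 = 0.95700.

δ ≈ 0.957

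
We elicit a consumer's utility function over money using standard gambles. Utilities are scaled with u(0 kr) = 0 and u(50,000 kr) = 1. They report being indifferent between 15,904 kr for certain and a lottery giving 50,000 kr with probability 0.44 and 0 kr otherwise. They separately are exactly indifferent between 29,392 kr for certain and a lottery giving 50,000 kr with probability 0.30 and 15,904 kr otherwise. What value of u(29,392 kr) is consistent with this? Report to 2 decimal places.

The first gamble pins u(15,904 kr): it must equal 0.44·1 + 0.56·0 = 0.44.
The second indifference gives u(29,392 kr) = 0.30·u(50,000 kr) + 0.70·u(15,904 kr) = 0.30·1.00 + 0.70·0.44 = 0.6080.

0.61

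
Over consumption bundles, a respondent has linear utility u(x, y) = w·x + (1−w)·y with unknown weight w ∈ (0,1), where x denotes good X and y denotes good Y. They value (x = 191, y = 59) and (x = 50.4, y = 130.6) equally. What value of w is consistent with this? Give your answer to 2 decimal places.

w = 0.34

Indifference: w·191 + (1−w)·59 = w·50.4 + (1−w)·130.6.
w·(191−50.4) = (1−w)·(130.6−59), i.e. w·140.6 = (1−w)·71.6.
Hence w = 71.6/(140.6+71.6) = 71.6/212.2 = 0.34.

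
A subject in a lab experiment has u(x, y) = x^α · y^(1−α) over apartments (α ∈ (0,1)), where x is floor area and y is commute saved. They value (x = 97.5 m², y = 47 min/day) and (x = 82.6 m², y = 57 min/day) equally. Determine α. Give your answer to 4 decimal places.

Set the two utilities equal: 97.5^α·47^(1−α) = 82.6^α·57^(1−α).
Taking logs: α·ln 97.5 + (1−α)·ln 47 = α·ln 82.6 + (1−α)·ln 57, i.e. α·0.1658427 = (1−α)·0.1929037.
With A = 0.1658427 and B = 0.1929037: α·A = (1−α)·B, so α = B/(A+B) = 0.1929037/0.3587464 ≈ 0.5377.

α ≈ 0.5377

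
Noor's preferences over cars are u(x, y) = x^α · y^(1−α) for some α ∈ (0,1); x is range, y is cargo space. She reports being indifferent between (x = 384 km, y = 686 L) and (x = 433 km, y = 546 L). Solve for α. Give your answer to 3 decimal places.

The Cobb–Douglas utilities coincide, so 384^α·686^(1−α) = 433^α·546^(1−α).
Taking logs: α·ln 384 + (1−α)·ln 686 = α·ln 433 + (1−α)·ln 546, i.e. α·-0.120095 = (1−α)·-0.228259.
Thus α·(-0.348354) = -0.228259, so α = -0.228259/-0.348354 ≈ 0.655.

α ≈ 0.655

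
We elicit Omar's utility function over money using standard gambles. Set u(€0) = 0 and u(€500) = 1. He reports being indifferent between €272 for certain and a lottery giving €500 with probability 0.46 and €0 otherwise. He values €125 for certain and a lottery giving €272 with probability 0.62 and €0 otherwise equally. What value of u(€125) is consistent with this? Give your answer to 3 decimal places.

0.285

The first gamble pins u(€272): it must equal 0.46·1 + 0.54·0 = 0.46.
Then u(€125) = 0.62·u(€272) + 0.38·u(€0) = 0.62·0.46 + 0.38·0.00 = 0.2852.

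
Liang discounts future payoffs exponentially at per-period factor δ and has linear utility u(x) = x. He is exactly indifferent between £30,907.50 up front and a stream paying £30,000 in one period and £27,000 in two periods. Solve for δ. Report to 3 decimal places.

Equating present values: 30907.50 = 30000δ + 27000δ².
Rearranged: 27000δ² + 30000δ − 30907.50 = 0.
δ = (−30000 + √(30000² + 4·27000·30907.50)) / (2·27000) = (−30000 + √4238010000.00) / 54000 ≈ 0.650.

δ ≈ 0.650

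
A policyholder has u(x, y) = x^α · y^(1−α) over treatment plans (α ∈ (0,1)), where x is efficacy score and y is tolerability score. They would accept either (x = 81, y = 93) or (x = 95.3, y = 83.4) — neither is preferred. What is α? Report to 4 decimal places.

α ≈ 0.4012

Indifference: 81^α · 93^(1−α) = 95.3^α · 83.4^(1−α).
Taking logs: α·ln 81 + (1−α)·ln 93 = α·ln 95.3 + (1−α)·ln 83.4, i.e. α·-0.1625807 = (1−α)·-0.1089512.
With A = -0.1625807 and B = -0.1089512: α·A = (1−α)·B, so α = B/(A+B) = -0.1089512/-0.2715319 ≈ 0.4012.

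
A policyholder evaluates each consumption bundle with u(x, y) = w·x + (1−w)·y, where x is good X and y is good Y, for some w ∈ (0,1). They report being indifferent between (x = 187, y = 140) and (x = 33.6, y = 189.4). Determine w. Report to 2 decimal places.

Indifference: w·187 + (1−w)·140 = w·33.6 + (1−w)·189.4.
Rearranging, 153.4·w − 49.4·(1−w) = 0.
Hence w = 49.4/(153.4+49.4) = 49.4/202.8 = 0.24.

w = 0.24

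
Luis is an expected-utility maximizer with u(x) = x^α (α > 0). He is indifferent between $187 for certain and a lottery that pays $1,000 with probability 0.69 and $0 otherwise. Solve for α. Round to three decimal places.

Since u(0) = 0, the lottery's EU is 0.69·1000^α.
Indifference: 187^α = 0.69·1000^α, so (187/1000)^α = 0.69.
Take logs: α = ln 0.69 / ln(187/1000) ≈ 0.22131.

α ≈ 0.221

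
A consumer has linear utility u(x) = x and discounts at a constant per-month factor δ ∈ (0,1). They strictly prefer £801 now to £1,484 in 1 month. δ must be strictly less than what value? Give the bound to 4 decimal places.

Comparing present values: 801 > δ·1484.
Dividing through by 1484 gives δ < 0.53976.

δ < 0.5398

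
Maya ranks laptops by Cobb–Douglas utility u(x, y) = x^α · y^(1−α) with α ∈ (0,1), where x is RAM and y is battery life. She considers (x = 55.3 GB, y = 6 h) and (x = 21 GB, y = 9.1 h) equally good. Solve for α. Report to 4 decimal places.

α ≈ 0.3008

Indifference: 55.3^α · 6^(1−α) = 21^α · 9.1^(1−α).
Taking logs: α·ln 55.3 + (1−α)·ln 6 = α·ln 21 + (1−α)·ln 9.1, i.e. α·0.9682505 = (1−α)·0.4165149.
Thus α·(1.3847654) = 0.4165149, so α = 0.4165149/1.3847654 ≈ 0.3008.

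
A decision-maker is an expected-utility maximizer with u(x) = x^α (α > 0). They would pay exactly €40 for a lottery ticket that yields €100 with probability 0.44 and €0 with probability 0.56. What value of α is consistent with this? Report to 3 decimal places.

α ≈ 0.896

EU(lottery) = 0.44·100^α + 0.56·0 = 0.44·100^α.
Setting u(40) equal to that: 40^α = 0.44·100^α ⇒ (40/100)^α = 0.44.
Taking logs: α·ln(40/100) = ln(0.44), so α = -0.820981 / -0.916291 ≈ 0.896.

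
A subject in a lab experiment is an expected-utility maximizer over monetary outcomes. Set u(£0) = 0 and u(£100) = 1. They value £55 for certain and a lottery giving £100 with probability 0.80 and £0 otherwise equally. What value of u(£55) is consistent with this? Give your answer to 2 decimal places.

The indifference gives u(£55) = 0.80·u(£100) + 0.20·u(£0) = 0.80·1 + 0.20·0 = 0.80.

0.80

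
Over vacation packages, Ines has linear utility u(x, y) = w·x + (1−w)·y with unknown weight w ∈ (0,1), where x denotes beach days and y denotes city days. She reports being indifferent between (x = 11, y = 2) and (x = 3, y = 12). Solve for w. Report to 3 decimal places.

Equating utilities: w·11 + (1−w)·2 = w·3 + (1−w)·12.
Rearranging, 8·w − 10·(1−w) = 0.
So w/(1−w) = 10/8 = 1.2500, giving w = 10/(8+10) = 0.556.

w = 0.556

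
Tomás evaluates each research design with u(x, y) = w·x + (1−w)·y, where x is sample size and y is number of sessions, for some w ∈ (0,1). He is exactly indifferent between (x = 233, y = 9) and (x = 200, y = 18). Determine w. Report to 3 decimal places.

w = 0.214

Equating utilities: w·233 + (1−w)·9 = w·200 + (1−w)·18.
Rearranging, 33·w − 9·(1−w) = 0.
The marginal rate of substitution is 9/33, so w = 9/(33+9) = 0.214.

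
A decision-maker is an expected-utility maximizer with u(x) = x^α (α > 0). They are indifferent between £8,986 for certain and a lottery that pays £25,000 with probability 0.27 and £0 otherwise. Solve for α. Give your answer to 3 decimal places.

α ≈ 1.280

Since u(0) = 0, the lottery's EU is 0.27·25000^α.
Equating: 8986^α = 0.27·25000^α, i.e. 0.3594^α = 0.27.
Take logs: α = ln 0.27 / ln(8986/25000) ≈ 1.27964.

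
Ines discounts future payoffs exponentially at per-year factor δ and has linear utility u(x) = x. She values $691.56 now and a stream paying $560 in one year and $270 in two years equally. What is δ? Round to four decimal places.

δ ≈ 0.8700

Present value of the stream is 560·δ + 270·δ². Indifference gives 560δ + 270δ² = 691.56.
So 270δ² + 560δ − 691.56 = 0.
The positive root is δ = [−560 + √(560² + 4·270·691.56)] / (2·270) = (−560 + 1029.798)/540 ≈ 0.8700.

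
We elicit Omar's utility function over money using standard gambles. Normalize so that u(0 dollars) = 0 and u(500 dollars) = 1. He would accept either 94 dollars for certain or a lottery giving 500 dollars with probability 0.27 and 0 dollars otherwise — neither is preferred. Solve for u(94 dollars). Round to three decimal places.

u(94 dollars) equals the lottery's expected utility: 0.27·1 + 0.73·0 = 0.27.

0.270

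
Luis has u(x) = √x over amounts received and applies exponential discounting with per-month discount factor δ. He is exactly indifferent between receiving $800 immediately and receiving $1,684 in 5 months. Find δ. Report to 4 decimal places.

δ ≈ 0.9283

Indifference means u(800) = δ^5 · u(1684), so δ^5 = u(800)/u(1684).
Since u(x) = √x, δ^5 = √(800/1684) = 0.68925.
So δ = 0.68925^(1/5) ≈ 0.9283.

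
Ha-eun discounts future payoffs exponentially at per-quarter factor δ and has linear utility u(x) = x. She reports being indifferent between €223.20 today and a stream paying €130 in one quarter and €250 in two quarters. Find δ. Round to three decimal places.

Present value of the stream is 130·δ + 250·δ². Indifference gives 130δ + 250δ² = 223.20.
That is, 250δ² + 130δ − 223.20 = 0, a quadratic in δ.
δ = (−130 + √(130² + 4·250·223.20)) / (2·250) = (−130 + √240100.00) / 500 ≈ 0.720.

δ ≈ 0.720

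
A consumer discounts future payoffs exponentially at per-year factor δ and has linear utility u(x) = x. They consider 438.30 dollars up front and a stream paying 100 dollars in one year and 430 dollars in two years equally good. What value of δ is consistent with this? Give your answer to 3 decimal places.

δ ≈ 0.900

Equating present values: 438.30 = 100δ + 430δ².
Rearranged: 430δ² + 100δ − 438.30 = 0.
The positive root is δ = [−100 + √(100² + 4·430·438.30)] / (2·430) = (−100 + 874.000)/860 ≈ 0.900.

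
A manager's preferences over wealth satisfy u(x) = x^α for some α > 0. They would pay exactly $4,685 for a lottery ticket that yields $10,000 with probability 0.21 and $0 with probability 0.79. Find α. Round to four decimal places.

α ≈ 2.0583

Since u(0) = 0, the lottery's EU is 0.21·10000^α.
Indifference: 4685^α = 0.21·10000^α, so (4685/10000)^α = 0.21.
Take logs: α = ln 0.21 / ln(4685/10000) ≈ 2.058307.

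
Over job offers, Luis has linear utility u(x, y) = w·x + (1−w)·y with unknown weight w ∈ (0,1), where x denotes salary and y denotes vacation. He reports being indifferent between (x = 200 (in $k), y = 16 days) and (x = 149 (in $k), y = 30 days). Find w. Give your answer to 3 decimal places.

Indifference: w·200 + (1−w)·16 = w·149 + (1−w)·30.
w·(200−149) = (1−w)·(30−16), i.e. w·51 = (1−w)·14.
The marginal rate of substitution is 14/51, so w = 14/(51+14) = 0.215.

w = 0.215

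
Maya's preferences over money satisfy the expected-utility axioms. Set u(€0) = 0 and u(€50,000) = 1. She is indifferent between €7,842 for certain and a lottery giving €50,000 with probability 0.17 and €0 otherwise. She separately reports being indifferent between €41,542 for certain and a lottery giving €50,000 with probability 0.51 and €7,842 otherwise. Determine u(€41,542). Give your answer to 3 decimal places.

0.593

The first gamble pins u(€7,842): it must equal 0.17·1 + 0.83·0 = 0.17.
The second indifference gives u(€41,542) = 0.51·u(€50,000) + 0.49·u(€7,842) = 0.51·1.00 + 0.49·0.17 = 0.5933.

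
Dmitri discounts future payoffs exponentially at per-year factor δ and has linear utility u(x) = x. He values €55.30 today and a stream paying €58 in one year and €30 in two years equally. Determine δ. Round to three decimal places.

δ ≈ 0.700

Present value of the stream is 58·δ + 30·δ². Indifference gives 58δ + 30δ² = 55.30.
So 30δ² + 58δ − 55.30 = 0.
The positive root is δ = [−58 + √(58² + 4·30·55.30)] / (2·30) = (−58 + 100.000)/60 ≈ 0.700.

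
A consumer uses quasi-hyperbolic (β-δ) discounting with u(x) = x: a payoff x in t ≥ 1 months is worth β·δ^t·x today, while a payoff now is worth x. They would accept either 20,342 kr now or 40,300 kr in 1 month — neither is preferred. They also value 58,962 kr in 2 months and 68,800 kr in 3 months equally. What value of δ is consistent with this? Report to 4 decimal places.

δ ≈ 0.8570

From the later pair, β·δ^2·58962 = β·δ^3·68800; dividing through, δ = 58962/68800 = 0.85701.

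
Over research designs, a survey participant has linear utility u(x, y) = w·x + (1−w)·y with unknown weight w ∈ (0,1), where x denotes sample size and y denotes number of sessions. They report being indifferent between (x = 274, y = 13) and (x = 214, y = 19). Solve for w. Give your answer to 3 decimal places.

w = 0.091

Equating utilities: w·274 + (1−w)·13 = w·214 + (1−w)·19.
w·(274−214) = (1−w)·(19−13), i.e. w·60 = (1−w)·6.
Hence w = 6/(60+6) = 6/66 = 0.091.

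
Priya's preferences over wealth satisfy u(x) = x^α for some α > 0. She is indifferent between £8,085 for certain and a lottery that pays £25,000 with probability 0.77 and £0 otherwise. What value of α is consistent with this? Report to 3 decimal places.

α ≈ 0.232

EU(lottery) = 0.77·25000^α + 0.23·0 = 0.77·25000^α.
Setting u(8085) equal to that: 8085^α = 0.77·25000^α ⇒ (8085/25000)^α = 0.77.
Take logs: α = ln 0.77 / ln(8085/25000) ≈ 0.23153.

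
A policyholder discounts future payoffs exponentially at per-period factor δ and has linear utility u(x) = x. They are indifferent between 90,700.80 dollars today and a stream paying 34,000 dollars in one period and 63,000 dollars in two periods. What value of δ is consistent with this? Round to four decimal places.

δ ≈ 0.9600

Present value of the stream is 34000·δ + 63000·δ². Indifference gives 34000δ + 63000δ² = 90700.80.
That is, 63000δ² + 34000δ − 90700.80 = 0, a quadratic in δ.
δ = (−34000 + √(34000² + 4·63000·90700.80)) / (2·63000) = (−34000 + √24012601600.00) / 126000 ≈ 0.9600.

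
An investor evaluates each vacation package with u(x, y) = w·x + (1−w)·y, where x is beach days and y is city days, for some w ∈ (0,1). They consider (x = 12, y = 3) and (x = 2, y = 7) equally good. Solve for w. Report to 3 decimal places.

u(12,3) = u(2,7) means w·12 + (1−w)·3 = w·2 + (1−w)·7.
Rearranging, 10·w − 4·(1−w) = 0.
The marginal rate of substitution is 4/10, so w = 4/(10+4) = 0.286.

w = 0.286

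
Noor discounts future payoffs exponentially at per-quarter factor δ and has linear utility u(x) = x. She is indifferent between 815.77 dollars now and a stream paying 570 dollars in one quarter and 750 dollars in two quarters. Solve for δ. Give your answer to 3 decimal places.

Present value of the stream is 570·δ + 750·δ². Indifference gives 570δ + 750δ² = 815.77.
So 750δ² + 570δ − 815.77 = 0.
The positive root is δ = [−570 + √(570² + 4·750·815.77)] / (2·750) = (−570 + 1664.995)/1500 ≈ 0.730.

δ ≈ 0.730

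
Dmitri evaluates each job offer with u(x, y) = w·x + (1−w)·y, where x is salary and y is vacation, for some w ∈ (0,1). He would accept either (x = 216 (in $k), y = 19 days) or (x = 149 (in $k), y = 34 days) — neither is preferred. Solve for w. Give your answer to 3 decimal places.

Indifference: w·216 + (1−w)·19 = w·149 + (1−w)·34.
w·(216−149) = (1−w)·(34−19), i.e. w·67 = (1−w)·15.
So w/(1−w) = 15/67 = 0.2239, giving w = 15/(67+15) = 0.183.

w = 0.183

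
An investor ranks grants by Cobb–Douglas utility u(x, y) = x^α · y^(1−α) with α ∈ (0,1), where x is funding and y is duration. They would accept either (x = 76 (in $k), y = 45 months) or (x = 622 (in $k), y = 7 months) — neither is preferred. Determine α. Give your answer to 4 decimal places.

α ≈ 0.4695

Indifference: 76^α · 45^(1−α) = 622^α · 7^(1−α).
Rearrange to (76/622)^α = (7/45)^(1−α) and take logs: α·-2.1022068 = (1−α)·-1.8607523.
Thus α·(-3.9629591) = -1.8607523, so α = -1.8607523/-3.9629591 ≈ 0.4695.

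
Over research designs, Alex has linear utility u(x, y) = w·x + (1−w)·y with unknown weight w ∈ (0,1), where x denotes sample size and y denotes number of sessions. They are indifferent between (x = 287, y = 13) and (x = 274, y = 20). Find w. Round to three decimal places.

w = 0.350

u(287,13) = u(274,20) means w·287 + (1−w)·13 = w·274 + (1−w)·20.
Collecting terms: w·13 = (1−w)·7.
Hence w = 7/(13+7) = 7/20 = 0.350.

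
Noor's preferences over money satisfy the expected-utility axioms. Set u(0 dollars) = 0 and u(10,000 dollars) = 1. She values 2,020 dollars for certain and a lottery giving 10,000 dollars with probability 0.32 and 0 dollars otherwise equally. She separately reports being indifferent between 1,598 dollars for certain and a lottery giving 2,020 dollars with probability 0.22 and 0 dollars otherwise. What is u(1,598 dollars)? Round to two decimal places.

0.07

The first gamble pins u(2,020 dollars): it must equal 0.32·1 + 0.68·0 = 0.32.
Then u(1,598 dollars) = 0.22·u(2,020 dollars) + 0.78·u(0 dollars) = 0.22·0.32 + 0.78·0.00 = 0.0704.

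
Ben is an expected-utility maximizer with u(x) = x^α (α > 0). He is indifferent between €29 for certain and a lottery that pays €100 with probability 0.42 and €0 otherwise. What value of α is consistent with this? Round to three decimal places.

The lottery's expected utility is 0.42·u(100) + 0.58·u(0) = 0.42·100^α (since u(0) = 0 for α > 0).
Equating: 29^α = 0.42·100^α, i.e. 0.2900^α = 0.42.
Take logs: α = ln 0.42 / ln(29/100) ≈ 0.70080.

α ≈ 0.701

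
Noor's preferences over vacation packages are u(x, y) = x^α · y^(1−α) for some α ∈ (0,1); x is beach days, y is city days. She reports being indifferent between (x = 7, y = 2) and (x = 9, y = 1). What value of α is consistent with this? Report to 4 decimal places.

α ≈ 0.7339

Indifference: 7^α · 2^(1−α) = 9^α · 1^(1−α).
Taking logs: α·ln 7 + (1−α)·ln 2 = α·ln 9 + (1−α)·ln 1, i.e. α·-0.2513144 = (1−α)·-0.6931472.
Thus α·(-0.9444616) = -0.6931472, so α = -0.6931472/-0.9444616 ≈ 0.7339.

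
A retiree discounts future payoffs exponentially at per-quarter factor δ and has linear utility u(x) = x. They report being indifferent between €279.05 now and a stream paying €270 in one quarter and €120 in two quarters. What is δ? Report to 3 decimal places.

δ ≈ 0.770

Equating present values: 279.05 = 270δ + 120δ².
So 120δ² + 270δ − 279.05 = 0.
The positive root is δ = [−270 + √(270² + 4·120·279.05)] / (2·120) = (−270 + 454.801)/240 ≈ 0.770.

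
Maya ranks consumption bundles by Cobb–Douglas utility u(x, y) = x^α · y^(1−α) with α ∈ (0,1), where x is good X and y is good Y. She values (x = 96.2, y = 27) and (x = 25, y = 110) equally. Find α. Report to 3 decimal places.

Indifference: 96.2^α · 27^(1−α) = 25^α · 110^(1−α).
Taking logs: α·ln 96.2 + (1−α)·ln 27 = α·ln 25 + (1−α)·ln 110, i.e. α·1.347554 = (1−α)·1.404643.
So α/(1−α) = (1.404643)/(1.347554) = 1.042365, and α = 1.042365/2.042365 ≈ 0.510.

α ≈ 0.510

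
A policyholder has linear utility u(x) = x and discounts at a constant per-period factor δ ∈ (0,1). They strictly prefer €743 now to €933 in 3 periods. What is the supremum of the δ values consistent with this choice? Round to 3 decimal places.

Comparing present values: 743 > δ^3·933.
So δ^3 < 743/933 = 0.79636; taking the cube root of both positive sides preserves the inequality.
δ < 0.79636^(1/3) = 0.927.

δ < 0.927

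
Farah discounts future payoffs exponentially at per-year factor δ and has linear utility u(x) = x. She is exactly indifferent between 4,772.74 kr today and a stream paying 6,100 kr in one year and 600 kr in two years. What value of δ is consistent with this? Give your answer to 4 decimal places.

δ ≈ 0.7300

The stream is worth 6100δ + 600δ² today, so 6100δ + 600δ² = 4772.74.
Rearranged: 600δ² + 6100δ − 4772.74 = 0.
By the quadratic formula (taking the positive root), δ = (−6100 + √48664576.00) / 1200 ≈ 0.7300.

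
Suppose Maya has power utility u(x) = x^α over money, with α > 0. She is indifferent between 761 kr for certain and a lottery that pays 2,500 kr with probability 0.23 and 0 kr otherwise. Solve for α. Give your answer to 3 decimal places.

α ≈ 1.236

EU(lottery) = 0.23·2500^α + 0.77·0 = 0.23·2500^α.
Indifference: 761^α = 0.23·2500^α, so (761/2500)^α = 0.23.
α = ln(0.23) / ln(761/2500) = -1.469676/-1.189413 ≈ 1.236.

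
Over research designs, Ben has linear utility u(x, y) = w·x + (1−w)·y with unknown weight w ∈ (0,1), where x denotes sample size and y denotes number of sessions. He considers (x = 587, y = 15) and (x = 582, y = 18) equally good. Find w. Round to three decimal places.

w = 0.375

u(587,15) = u(582,18) means w·587 + (1−w)·15 = w·582 + (1−w)·18.
Collecting terms: w·5 = (1−w)·3.
So w/(1−w) = 3/5 = 0.6000, giving w = 3/(5+3) = 0.375.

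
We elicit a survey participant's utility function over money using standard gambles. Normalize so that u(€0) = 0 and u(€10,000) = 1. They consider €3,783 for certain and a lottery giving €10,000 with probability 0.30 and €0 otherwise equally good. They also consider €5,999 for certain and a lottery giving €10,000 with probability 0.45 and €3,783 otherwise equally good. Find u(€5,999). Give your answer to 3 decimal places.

0.615

From the first indifference, u(€3,783) = 0.30·u(€10,000) + 0.70·u(€0) = 0.30·1 + 0.70·0 = 0.30.
Chaining: u(€5,999) = 0.45·1.00 + 0.55·0.30 = 0.6150.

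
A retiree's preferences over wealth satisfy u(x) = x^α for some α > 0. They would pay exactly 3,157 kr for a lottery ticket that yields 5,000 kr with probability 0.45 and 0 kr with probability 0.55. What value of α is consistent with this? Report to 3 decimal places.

EU(lottery) = 0.45·5000^α + 0.55·0 = 0.45·5000^α.
Equating: 3157^α = 0.45·5000^α, i.e. 0.6314^α = 0.45.
Taking logs: α·ln(3157/5000) = ln(0.45), so α = -0.798508 / -0.459816 ≈ 1.737.

α ≈ 1.737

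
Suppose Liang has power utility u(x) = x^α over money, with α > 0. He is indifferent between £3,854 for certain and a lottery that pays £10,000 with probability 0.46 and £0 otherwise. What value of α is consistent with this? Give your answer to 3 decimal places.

EU(lottery) = 0.46·10000^α + 0.54·0 = 0.46·10000^α.
Setting u(3854) equal to that: 3854^α = 0.46·10000^α ⇒ (3854/10000)^α = 0.46.
α = ln(0.46) / ln(3854/10000) = -0.776529/-0.953474 ≈ 0.814.

α ≈ 0.814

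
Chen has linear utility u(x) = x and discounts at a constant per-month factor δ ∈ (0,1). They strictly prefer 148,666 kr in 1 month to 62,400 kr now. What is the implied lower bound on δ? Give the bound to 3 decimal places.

δ > 0.420

Comparing present values: 62400 < δ·148666.
Dividing through by 148666 gives δ > 0.41973.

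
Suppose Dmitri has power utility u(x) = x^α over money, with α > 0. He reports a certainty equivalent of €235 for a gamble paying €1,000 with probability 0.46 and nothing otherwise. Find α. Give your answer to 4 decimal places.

EU(lottery) = 0.46·1000^α + 0.54·0 = 0.46·1000^α.
Indifference: 235^α = 0.46·1000^α, so (235/1000)^α = 0.46.
Taking logs: α·ln(235/1000) = ln(0.46), so α = -0.7765288 / -1.4481698 ≈ 0.5362.

α ≈ 0.5362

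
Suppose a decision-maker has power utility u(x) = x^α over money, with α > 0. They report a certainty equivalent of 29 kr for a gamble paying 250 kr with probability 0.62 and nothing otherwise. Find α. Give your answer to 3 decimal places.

α ≈ 0.222

Since u(0) = 0, the lottery's EU is 0.62·250^α.
Setting u(29) equal to that: 29^α = 0.62·250^α ⇒ (29/250)^α = 0.62.
Taking logs: α·ln(29/250) = ln(0.62), so α = -0.478036 / -2.154165 ≈ 0.222.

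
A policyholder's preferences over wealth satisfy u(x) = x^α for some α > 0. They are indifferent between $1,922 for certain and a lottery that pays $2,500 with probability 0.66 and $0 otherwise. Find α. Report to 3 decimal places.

The lottery's expected utility is 0.66·u(2500) + 0.34·u(0) = 0.66·2500^α (since u(0) = 0 for α > 0).
Indifference: 1922^α = 0.66·2500^α, so (1922/2500)^α = 0.66.
α = ln(0.66) / ln(1922/2500) = -0.415515/-0.262924 ≈ 1.580.

α ≈ 1.580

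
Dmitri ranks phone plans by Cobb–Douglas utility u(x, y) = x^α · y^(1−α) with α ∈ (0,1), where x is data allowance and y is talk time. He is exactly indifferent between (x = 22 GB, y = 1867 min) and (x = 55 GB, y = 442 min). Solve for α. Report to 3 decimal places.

Indifference: 22^α · 1867^(1−α) = 55^α · 442^(1−α).
(22/55)^α = (442/1867)^(1−α); take logs: α·ln(22/55) = (1−α)·ln(442/1867), i.e. α·-0.916291 = (1−α)·-1.440778.
With A = -0.916291 and B = -1.440778: α·A = (1−α)·B, so α = B/(A+B) = -1.440778/-2.357069 ≈ 0.611.

α ≈ 0.611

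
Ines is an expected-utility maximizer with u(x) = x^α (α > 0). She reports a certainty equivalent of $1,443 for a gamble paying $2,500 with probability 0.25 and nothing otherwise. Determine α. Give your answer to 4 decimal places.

α ≈ 2.5225

Since u(0) = 0, the lottery's EU is 0.25·2500^α.
Equating: 1443^α = 0.25·2500^α, i.e. 0.5772^α = 0.25.
Taking logs: α·ln(1443/2500) = ln(0.25), so α = -1.3862944 / -0.5495665 ≈ 2.5225.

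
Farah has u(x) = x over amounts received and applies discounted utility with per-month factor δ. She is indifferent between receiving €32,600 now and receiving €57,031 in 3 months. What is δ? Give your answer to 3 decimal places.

δ ≈ 0.830

The payoff in 3 months is discounted by δ^3, so u(32600) = δ^3·u(57031) and δ^3 = u(32600)/u(57031).
With u(x) = x: δ^3 = 32600/57031 = 0.57162.
Taking the cube root: δ = 0.57162^(1/3) ≈ 0.830.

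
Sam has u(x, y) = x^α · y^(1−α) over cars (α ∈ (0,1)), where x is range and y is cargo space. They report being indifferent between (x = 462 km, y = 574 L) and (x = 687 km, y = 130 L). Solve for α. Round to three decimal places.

Set the two utilities equal: 462^α·574^(1−α) = 687^α·130^(1−α).
(462/687)^α = (130/574)^(1−α); take logs: α·ln(462/687) = (1−α)·ln(130/574), i.e. α·-0.396769 = (1−α)·-1.485095.
So α/(1−α) = (-1.485095)/(-0.396769) = 3.742971, and α = 3.742971/4.742971 ≈ 0.789.

α ≈ 0.789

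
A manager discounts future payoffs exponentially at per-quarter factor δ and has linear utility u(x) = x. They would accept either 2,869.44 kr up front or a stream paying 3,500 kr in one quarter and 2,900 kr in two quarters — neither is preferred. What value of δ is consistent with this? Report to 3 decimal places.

δ ≈ 0.560

Present value of the stream is 3500·δ + 2900·δ². Indifference gives 3500δ + 2900δ² = 2869.44.
Rearranged: 2900δ² + 3500δ − 2869.44 = 0.
By the quadratic formula (taking the positive root), δ = (−3500 + √45535504.00) / 5800 ≈ 0.560.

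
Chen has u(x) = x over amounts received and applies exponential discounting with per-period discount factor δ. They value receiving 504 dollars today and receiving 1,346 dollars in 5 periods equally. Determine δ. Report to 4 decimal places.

δ ≈ 0.8216

The payoff in 5 periods is discounted by δ^5, so u(504) = δ^5·u(1346) and δ^5 = u(504)/u(1346).
With u(x) = x: δ^5 = 504/1346 = 0.37444.
Taking the 5th root: δ = 0.37444^(1/5) ≈ 0.8216.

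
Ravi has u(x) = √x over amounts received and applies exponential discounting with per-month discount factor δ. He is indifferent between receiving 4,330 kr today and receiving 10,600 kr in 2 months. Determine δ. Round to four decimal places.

Equating discounted utilities: u(4330) = δ^2·u(10600) ⇒ δ^2 = u(4330)/u(10600).
With u(x) = √x: δ^2 = √4330/√10600 = √(4330/10600) = 0.63913.
So δ = 0.63913^(1/2) ≈ 0.7995.

δ ≈ 0.7995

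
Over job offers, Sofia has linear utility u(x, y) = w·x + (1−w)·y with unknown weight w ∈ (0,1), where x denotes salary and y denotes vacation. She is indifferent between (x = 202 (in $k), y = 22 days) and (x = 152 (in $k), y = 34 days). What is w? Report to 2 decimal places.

w = 0.19

u(202,22) = u(152,34) means w·202 + (1−w)·22 = w·152 + (1−w)·34.
w·(202−152) = (1−w)·(34−22), i.e. w·50 = (1−w)·12.
The marginal rate of substitution is 12/50, so w = 12/(50+12) = 0.19.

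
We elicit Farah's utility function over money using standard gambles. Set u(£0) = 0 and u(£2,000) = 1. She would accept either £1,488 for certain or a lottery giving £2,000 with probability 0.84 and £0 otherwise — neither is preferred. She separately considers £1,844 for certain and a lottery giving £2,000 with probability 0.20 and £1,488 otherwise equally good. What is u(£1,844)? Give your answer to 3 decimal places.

0.872

First, u(£1,488) = 0.84·u(£2,000) + 0.16·u(£0) = 0.84.
The second indifference gives u(£1,844) = 0.20·u(£2,000) + 0.80·u(£1,488) = 0.20·1.00 + 0.80·0.84 = 0.8720.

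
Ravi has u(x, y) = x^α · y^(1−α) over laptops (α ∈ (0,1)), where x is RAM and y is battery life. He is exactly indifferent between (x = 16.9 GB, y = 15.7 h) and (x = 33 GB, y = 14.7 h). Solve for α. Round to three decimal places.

α ≈ 0.090

The Cobb–Douglas utilities coincide, so 16.9^α·15.7^(1−α) = 33^α·14.7^(1−α).
(16.9/33)^α = (14.7/15.7)^(1−α); take logs: α·ln(16.9/33) = (1−α)·ln(14.7/15.7), i.e. α·-0.669194 = (1−α)·-0.065813.
So α/(1−α) = (-0.065813)/(-0.669194) = 0.098347, and α = 0.098347/1.098347 ≈ 0.090.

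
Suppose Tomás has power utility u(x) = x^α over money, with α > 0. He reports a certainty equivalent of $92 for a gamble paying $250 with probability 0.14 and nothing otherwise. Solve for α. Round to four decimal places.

EU(lottery) = 0.14·250^α + 0.86·0 = 0.14·250^α.
Setting u(92) equal to that: 92^α = 0.14·250^α ⇒ (92/250)^α = 0.14.
Taking logs: α·ln(92/250) = ln(0.14), so α = -1.9661129 / -0.9996723 ≈ 1.9668.

α ≈ 1.9668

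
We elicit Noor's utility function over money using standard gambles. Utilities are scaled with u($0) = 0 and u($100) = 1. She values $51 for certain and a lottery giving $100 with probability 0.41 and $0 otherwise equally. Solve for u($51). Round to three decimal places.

The indifference gives u($51) = 0.41·u($100) + 0.59·u($0) = 0.41·1 + 0.59·0 = 0.41.

0.410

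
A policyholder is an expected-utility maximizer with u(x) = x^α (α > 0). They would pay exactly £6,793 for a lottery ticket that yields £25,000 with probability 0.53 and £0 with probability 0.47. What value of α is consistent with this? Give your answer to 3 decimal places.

The lottery's expected utility is 0.53·u(25000) + 0.47·u(0) = 0.53·25000^α (since u(0) = 0 for α > 0).
Indifference: 6793^α = 0.53·25000^α, so (6793/25000)^α = 0.53.
Take logs: α = ln 0.53 / ln(6793/25000) ≈ 0.48725.

α ≈ 0.487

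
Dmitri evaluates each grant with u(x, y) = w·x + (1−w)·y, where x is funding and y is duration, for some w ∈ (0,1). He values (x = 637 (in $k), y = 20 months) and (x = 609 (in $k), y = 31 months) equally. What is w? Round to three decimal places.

Equating utilities: w·637 + (1−w)·20 = w·609 + (1−w)·31.
w·(637−609) = (1−w)·(31−20), i.e. w·28 = (1−w)·11.
The marginal rate of substitution is 11/28, so w = 11/(28+11) = 0.282.

w = 0.282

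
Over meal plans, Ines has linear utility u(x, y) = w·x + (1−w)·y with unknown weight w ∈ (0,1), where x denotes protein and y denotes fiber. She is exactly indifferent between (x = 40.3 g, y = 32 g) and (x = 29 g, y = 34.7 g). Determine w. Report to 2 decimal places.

Equating utilities: w·40.3 + (1−w)·32 = w·29 + (1−w)·34.7.
Collecting terms: w·11.3 = (1−w)·2.7.
The marginal rate of substitution is 2.7/11.3, so w = 2.7/(11.3+2.7) = 0.19.

w = 0.19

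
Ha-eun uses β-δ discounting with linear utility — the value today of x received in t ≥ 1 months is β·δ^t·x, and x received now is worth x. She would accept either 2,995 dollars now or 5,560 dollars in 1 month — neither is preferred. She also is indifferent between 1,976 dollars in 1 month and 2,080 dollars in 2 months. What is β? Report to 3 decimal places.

The second indifference involves only future payoffs, so β cancels: β·δ^1·1976 = β·δ^2·2080, giving δ = 1976/2080 = 0.95000.
The first indifference: 2995 = β·δ·5560, so β = 2995/(δ·5560) = 2995/(0.95000·5560) ≈ 0.567.

β ≈ 0.567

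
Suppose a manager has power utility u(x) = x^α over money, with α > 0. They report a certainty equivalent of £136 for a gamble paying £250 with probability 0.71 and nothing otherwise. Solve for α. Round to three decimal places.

α ≈ 0.563

The lottery's expected utility is 0.71·u(250) + 0.29·u(0) = 0.71·250^α (since u(0) = 0 for α > 0).
Indifference: 136^α = 0.71·250^α, so (136/250)^α = 0.71.
Taking logs: α·ln(136/250) = ln(0.71), so α = -0.342490 / -0.608806 ≈ 0.563.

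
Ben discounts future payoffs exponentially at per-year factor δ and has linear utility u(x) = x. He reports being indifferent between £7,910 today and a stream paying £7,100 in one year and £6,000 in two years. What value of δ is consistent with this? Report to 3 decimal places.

The stream is worth 7100δ + 6000δ² today, so 7100δ + 6000δ² = 7910.
Rearranged: 6000δ² + 7100δ − 7910 = 0.
δ = (−7100 + √(7100² + 4·6000·7910)) / (2·6000) = (−7100 + √240250000.00) / 12000 ≈ 0.700.

δ ≈ 0.700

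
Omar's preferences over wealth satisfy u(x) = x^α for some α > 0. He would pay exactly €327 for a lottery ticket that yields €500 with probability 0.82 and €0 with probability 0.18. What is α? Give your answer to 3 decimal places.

EU(lottery) = 0.82·500^α + 0.18·0 = 0.82·500^α.
Setting u(327) equal to that: 327^α = 0.82·500^α ⇒ (327/500)^α = 0.82.
α = ln(0.82) / ln(327/500) = -0.198451/-0.424648 ≈ 0.467.

α ≈ 0.467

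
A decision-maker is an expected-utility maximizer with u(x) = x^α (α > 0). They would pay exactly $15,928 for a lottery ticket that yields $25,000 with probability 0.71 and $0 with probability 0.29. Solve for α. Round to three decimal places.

Since u(0) = 0, the lottery's EU is 0.71·25000^α.
Indifference: 15928^α = 0.71·25000^α, so (15928/25000)^α = 0.71.
α = ln(0.71) / ln(15928/25000) = -0.342490/-0.450797 ≈ 0.760.

α ≈ 0.760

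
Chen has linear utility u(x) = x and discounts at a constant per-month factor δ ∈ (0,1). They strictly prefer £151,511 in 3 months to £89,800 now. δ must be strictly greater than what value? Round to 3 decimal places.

The preference means 89800 < δ^3·151511.
So δ^3 > 89800/151511 = 0.59270; taking the cube root of both positive sides preserves the inequality.
δ > (89800/151511)^(1/3) ≈ 0.840.

δ > 0.840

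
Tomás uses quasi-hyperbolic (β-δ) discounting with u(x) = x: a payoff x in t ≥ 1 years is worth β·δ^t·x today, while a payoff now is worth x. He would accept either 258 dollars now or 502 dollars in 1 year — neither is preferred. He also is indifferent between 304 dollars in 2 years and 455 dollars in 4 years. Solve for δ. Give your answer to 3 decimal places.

δ ≈ 0.817

The second indifference involves only future payoffs, so β cancels: β·δ^2·304 = β·δ^4·455, giving δ^2 = 304/455 = 0.66813, so δ = 0.81739.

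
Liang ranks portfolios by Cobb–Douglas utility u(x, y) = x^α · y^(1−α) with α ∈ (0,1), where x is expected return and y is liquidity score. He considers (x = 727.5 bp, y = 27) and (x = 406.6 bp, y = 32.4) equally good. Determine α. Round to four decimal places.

Set the two utilities equal: 727.5^α·27^(1−α) = 406.6^α·32.4^(1−α).
Rearrange to (727.5/406.6)^α = (32.4/27)^(1−α) and take logs: α·0.5817841 = (1−α)·0.1823216.
So α/(1−α) = (0.1823216)/(0.5817841) = 0.3133836, and α = 0.3133836/1.3133836 ≈ 0.2386.

α ≈ 0.2386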